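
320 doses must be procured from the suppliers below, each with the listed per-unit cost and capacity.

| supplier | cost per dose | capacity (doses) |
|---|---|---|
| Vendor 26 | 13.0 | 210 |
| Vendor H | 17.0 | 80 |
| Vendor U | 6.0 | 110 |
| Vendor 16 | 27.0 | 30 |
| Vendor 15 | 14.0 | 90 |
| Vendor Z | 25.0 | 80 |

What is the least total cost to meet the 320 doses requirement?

Use suppliers in increasing cost order.
Vendor U at 6.0: take all 110 doses — 210 still needed.
Take 210 from Vendor 26 at 13.0 — need 0 more.
Vendor 15, Vendor H, Vendor Z, Vendor 16: unused.
Cost = 110×6.0 + 210×13.0 = 3390.

3390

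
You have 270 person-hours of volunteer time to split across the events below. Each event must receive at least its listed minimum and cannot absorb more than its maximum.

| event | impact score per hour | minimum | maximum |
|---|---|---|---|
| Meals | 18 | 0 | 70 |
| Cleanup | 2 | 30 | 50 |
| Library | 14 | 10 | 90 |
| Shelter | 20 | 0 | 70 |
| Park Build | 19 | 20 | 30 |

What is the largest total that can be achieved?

Meeting every minimum uses 0+30+10+0+20 = 60 person-hours, leaving 210.
Rank by impact score per hour: Shelter 20 > Park Build 19 > Meals 18 > Library 14 > Cleanup 2.
Shelter takes 70 more to reach its cap of 70 → 140 left.
Give Park Build 10 more to hit its cap of 30 → 130 left.
Give Meals 70 more to hit its cap of 70 → 60 left.
Only 60 left; Library takes them to reach 70.
Total = 18×70 + 2×30 + 14×70 + 20×70 + 19×30 = 4270.

4270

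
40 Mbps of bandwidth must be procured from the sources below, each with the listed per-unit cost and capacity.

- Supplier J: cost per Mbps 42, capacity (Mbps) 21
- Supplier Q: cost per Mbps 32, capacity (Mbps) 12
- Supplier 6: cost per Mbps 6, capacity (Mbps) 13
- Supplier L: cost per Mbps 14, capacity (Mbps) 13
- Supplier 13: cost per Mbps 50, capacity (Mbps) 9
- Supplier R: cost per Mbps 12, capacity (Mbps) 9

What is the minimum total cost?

Fill from the cheapest source first.
Supplier 6 at 6: take all 13 Mbps ; 27 still needed.
Take 9 from Supplier R at 12 ; need 18 more.
Supplier L (14): use full 13 ; 5 Mbps to go.
Take 5 from Supplier Q at 32 to finish.
Supplier J, Supplier 13: unused.
Cost = 13×6 + 9×12 + 13×14 + 5×32 = 528.

528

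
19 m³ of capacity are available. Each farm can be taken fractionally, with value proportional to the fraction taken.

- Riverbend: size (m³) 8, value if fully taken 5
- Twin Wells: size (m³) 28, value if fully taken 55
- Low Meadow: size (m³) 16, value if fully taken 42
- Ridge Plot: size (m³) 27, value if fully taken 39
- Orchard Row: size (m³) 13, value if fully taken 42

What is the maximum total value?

57.75

Sort by value density: Orchard Row 42/13≈3.23, Low Meadow 42/16≈2.62, Twin Wells 55/28≈1.96, Ridge Plot 39/27≈1.44, Riverbend 5/8≈0.625.
Orchard Row: take in full, 13 m³ for value 42 ; 6 left.
6 m³ left: a 6/16 share of Low Meadow gives 42×6/16 = 15.75.
Total value = 57.75.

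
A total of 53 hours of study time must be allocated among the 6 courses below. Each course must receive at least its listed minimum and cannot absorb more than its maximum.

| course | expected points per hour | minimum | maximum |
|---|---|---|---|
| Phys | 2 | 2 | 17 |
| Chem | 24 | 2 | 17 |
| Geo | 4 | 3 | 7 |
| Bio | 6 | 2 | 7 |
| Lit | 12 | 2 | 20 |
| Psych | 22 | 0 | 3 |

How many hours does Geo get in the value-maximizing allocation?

Meeting every minimum uses 2+2+3+2+2+0 = 11 hours, leaving 42.
Highest expected points per hour first: Chem 24 > Psych 22 > Lit 12 > Bio 6 > Geo 4 > Phys 2.
Give Chem 15 more to hit its cap of 17 — 27 left.
Give Psych 3 more to hit its cap of 3 — 24 left.
Lit takes 18 more to reach its cap of 20 — 6 left.
Bio: +5 to 7 (cap) — 1 left.
Only 1 left; Geo takes them to reach 4.

4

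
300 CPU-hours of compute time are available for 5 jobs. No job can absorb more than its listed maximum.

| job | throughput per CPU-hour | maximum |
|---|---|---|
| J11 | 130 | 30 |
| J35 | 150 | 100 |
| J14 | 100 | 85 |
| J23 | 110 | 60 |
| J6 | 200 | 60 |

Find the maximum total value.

42500

Rank by throughput per CPU-hour: J6 200 > J35 150 > J11 130 > J23 110 > J14 100.
J6 takes 60 to reach its cap of 60 — 240 left.
J35: +100 to 100 (cap) — 140 left.
J11: +30 to 30 (cap) — 110 left.
J23 takes 60 to reach its cap of 60 — 50 left.
Only 50 left; J14 takes them to reach 50.
Total = 130×30 + 150×100 + 100×50 + 110×60 + 200×60 = 42500.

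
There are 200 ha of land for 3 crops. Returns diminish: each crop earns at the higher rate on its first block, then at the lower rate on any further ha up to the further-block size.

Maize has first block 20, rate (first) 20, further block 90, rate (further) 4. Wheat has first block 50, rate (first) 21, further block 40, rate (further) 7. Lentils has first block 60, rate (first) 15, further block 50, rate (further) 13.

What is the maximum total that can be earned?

3140

Rank every tier by rate: Wheat/T1 21 > Maize/T1 20 > Lentils/T1 15 > Lentils/T2 13 > Wheat/T2 7 > Maize/T2 4.
Wheat T1 at 21: fill all 50 — 150 left.
Maize T1 at 20: fill all 20 — 130 left.
Lentils/T1 (15): +60 — 70 left.
Fill Lentils T2 block (50 at 13) — 20 left.
Wheat/T2: +20 of 40 at 7; pool empty.
Total = 21×50 + 20×20 + 15×60 + 13×50 + 7×20 = 3140.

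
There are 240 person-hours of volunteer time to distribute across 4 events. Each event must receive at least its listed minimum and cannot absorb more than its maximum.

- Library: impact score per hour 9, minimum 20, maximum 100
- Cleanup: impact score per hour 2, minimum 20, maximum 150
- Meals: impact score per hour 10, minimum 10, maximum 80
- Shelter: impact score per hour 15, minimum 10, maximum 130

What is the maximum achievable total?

Meeting every minimum uses 20+20+10+10 = 60 person-hours, leaving 180.
Highest impact score per hour first: Shelter 15 > Meals 10 > Library 9 > Cleanup 2.
Give Shelter 120 more to hit its cap of 130 → 60 left.
Meals: +60 (room for 70) → 70. Pool exhausted.
Total = 9×20 + 2×20 + 10×70 + 15×130 = 2870.

2870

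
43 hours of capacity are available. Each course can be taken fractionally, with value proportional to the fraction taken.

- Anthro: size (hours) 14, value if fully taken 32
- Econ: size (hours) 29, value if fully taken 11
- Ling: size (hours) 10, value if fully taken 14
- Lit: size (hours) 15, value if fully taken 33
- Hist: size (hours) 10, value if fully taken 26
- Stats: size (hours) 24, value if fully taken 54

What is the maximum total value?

100.75

Rank by value-to-size ratio: Hist 26/10≈2.6, Anthro 32/14≈2.29, Stats 54/24≈2.25, Lit 33/15≈2.2, Ling 14/10≈1.4, Econ 11/29≈0.379.
All 10 hours of Hist fit (value 26) ; 33 remain.
All 14 hours of Anthro fit (value 32) ; 19 remain.
Fill the last 19 hours with part of Stats: 19/24 of it earns 42.75.
Total value = 100.75.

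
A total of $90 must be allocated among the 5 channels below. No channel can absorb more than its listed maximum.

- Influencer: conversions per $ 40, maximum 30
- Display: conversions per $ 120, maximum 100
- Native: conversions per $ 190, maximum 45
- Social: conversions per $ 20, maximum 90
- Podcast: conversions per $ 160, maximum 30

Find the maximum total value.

Highest conversions per $ first: Native 190 > Podcast 160 > Display 120 > Influencer 40 > Social 20.
Give Native 45 to hit its cap of 45 ; 45 left.
Podcast takes 30 to reach its cap of 30 ; 15 left.
Only 15 left; Display takes them to reach 15.
Total = 120×15 + 190×45 + 160×30 = 15150.

15150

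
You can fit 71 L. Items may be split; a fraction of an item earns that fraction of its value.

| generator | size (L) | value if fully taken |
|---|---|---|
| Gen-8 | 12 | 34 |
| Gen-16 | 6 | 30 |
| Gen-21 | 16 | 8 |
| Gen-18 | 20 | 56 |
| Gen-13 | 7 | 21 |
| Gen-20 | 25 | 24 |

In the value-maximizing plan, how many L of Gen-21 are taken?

Rank by value-to-size ratio: Gen-16 30/6≈5, Gen-13 21/7≈3, Gen-8 34/12≈2.83, Gen-18 56/20≈2.8, Gen-20 24/25≈0.96, Gen-21 8/16≈0.5.
Gen-16: take in full, 6 L for value 30 — 65 left.
All 7 L of Gen-13 fit (value 21) — 58 remain.
Take all of Gen-8 (12 L, value 34) — 46 L left.
All 20 L of Gen-18 fit (value 56) — 26 remain.
Take all of Gen-20 (25 L, value 24) — 1 L left.
Only 1 L remain; take 1/16 of Gen-21 for value 8×1/16 = 0.5.

1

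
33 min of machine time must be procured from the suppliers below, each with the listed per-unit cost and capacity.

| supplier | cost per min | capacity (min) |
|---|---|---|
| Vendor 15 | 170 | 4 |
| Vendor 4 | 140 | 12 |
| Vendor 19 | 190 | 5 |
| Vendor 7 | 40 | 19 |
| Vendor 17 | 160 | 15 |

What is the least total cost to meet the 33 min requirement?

2760

Fill from the cheapest supplier first.
Take 19 from Vendor 7 at 40 — need 14 more.
Vendor 4 at 140: take all 12 min — 2 still needed.
Vendor 17 at 160: take 2 of its 15 — requirement met.
Vendor 15, Vendor 19: unused.
Cost = 19×40 + 12×140 + 2×160 = 2760.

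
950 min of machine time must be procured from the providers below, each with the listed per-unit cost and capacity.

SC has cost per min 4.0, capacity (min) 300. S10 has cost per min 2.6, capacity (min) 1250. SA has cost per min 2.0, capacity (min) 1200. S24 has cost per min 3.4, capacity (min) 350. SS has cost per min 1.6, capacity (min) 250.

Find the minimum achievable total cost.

Cheapest first:
SS at 1.6: take all 250 min → 700 still needed.
Take 700 from SA at 2.0 to finish.
S10, S24, SC: unused.
Cost = 250×1.6 + 700×2.0 = 1800.

1800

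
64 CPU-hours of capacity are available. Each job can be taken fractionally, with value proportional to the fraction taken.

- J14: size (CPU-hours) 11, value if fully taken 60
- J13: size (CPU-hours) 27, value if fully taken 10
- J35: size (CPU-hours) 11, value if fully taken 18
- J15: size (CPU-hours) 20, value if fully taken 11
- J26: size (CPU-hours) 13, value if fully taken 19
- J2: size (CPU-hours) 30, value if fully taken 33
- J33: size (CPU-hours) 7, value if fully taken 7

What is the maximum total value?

128.9

Rank by value-to-size ratio: J14 60/11≈5.45, J35 18/11≈1.64, J26 19/13≈1.46, J2 33/30≈1.1, J33 7/7≈1, J15 11/20≈0.55, J13 10/27≈0.37.
J14: take in full, 11 CPU-hours for value 60 — 53 left.
Take all of J35 (11 CPU-hours, value 18) — 42 CPU-hours left.
All 13 CPU-hours of J26 fit (value 19) — 29 remain.
29 CPU-hours left: a 29/30 share of J2 gives 33×29/30 = 31.9.
Total value = 128.9.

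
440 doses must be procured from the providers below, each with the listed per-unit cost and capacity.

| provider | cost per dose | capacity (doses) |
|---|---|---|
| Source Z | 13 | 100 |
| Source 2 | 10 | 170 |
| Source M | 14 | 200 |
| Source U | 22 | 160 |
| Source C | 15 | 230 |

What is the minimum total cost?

Fill from the cheapest provider first.
Source 2 (10): use full 170 — 270 doses to go.
Source Z at 13: take all 100 doses — 170 still needed.
Source M (14): take the remaining 170 — done.
Source C, Source U: unused.
Cost = 170×10 + 100×13 + 170×14 = 5380.

5380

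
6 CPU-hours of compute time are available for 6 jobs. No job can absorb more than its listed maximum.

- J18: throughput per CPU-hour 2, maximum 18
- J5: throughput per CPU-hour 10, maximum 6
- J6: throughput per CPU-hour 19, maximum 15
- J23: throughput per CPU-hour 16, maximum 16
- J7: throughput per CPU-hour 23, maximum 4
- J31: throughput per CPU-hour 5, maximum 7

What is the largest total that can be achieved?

130

Highest throughput per CPU-hour first: J7 23 > J6 19 > J23 16 > J5 10 > J31 5 > J18 2.
J7: +4 to 4 (cap) ; 2 left.
Only 2 left; J6 takes them to reach 2.
Total = 19×2 + 23×4 = 130.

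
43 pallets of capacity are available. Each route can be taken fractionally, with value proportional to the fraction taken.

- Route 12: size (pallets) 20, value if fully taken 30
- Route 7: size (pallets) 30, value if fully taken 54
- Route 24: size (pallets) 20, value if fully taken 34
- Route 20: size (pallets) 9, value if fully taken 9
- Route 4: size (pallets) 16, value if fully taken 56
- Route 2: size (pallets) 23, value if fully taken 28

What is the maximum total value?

104.6

Sort by value density: Route 4 56/16≈3.5, Route 7 54/30≈1.8, Route 24 34/20≈1.7, Route 12 30/20≈1.5, Route 2 28/23≈1.22, Route 20 9/9≈1.
All 16 pallets of Route 4 fit (value 56) — 27 remain.
Only 27 pallets remain; take 27/30 of Route 7 for value 54×27/30 = 48.6.
Total value = 104.6.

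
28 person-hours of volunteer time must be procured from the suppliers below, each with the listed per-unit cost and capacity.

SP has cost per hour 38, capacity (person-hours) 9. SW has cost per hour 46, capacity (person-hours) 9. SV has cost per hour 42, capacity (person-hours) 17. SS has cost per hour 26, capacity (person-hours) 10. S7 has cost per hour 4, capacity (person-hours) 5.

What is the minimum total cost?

Fill from the cheapest supplier first.
Take 5 from S7 at 4 — need 23 more.
SS at 26: take all 10 person-hours — 13 still needed.
Take 9 from SP at 38 — need 4 more.
SV at 42: take 4 of its 17 — requirement met.
SW: unused.
Cost = 5×4 + 10×26 + 9×38 + 4×42 = 790.

790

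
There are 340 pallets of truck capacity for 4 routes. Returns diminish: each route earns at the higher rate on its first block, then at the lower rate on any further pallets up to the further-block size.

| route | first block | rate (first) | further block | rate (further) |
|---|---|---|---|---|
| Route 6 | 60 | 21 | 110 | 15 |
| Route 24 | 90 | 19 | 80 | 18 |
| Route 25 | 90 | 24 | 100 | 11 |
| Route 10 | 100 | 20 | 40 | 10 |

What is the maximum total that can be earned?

7130

Order all 8 blocks by rate: Route 25/tier1 24 > Route 6/tier1 21 > Route 10/tier1 20 > Route 24/tier1 19 > Route 24/tier2 18 > Route 6/tier2 15 > Route 25/tier2 11 > Route 10/tier2 10.
Route 25/tier1 (24): +90 — 250 left.
Fill Route 6 tier1 block (60 at 21) — 190 left.
Route 10 tier1 at 20: fill all 100 — 90 left.
Fill Route 24 tier1 block (90 at 19) — 0 left.
Total = 24×90 + 21×60 + 20×100 + 19×90 = 7130.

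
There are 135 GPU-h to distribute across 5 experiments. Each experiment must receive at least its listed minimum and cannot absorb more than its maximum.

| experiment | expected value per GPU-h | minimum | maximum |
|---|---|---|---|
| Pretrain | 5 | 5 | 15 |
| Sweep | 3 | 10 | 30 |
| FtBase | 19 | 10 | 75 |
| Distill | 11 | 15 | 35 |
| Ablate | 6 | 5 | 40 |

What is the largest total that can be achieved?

Meeting every minimum uses 5+10+10+15+5 = 45 GPU-h, leaving 90.
Order the experiments by expected value per GPU-h: FtBase 19 > Distill 11 > Ablate 6 > Pretrain 5 > Sweep 3.
FtBase takes 65 more to reach its cap of 75 ; 25 left.
Give Distill 20 more to hit its cap of 35 ; 5 left.
Ablate has room for 35 more but only 5 remain, so it gets 10.
Total = 5×5 + 3×10 + 19×75 + 11×35 + 6×10 = 1925.

1925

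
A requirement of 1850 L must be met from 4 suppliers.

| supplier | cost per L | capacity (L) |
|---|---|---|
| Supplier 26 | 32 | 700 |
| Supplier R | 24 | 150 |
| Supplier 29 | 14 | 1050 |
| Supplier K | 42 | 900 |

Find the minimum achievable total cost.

Cheapest first:
Supplier 29 at 14: take all 1050 L ; 800 still needed.
Supplier R at 24: take all 150 L ; 650 still needed.
Take 650 from Supplier 26 at 32 to finish.
Supplier K: unused.
Cost = 1050×14 + 150×24 + 650×32 = 39100.

39100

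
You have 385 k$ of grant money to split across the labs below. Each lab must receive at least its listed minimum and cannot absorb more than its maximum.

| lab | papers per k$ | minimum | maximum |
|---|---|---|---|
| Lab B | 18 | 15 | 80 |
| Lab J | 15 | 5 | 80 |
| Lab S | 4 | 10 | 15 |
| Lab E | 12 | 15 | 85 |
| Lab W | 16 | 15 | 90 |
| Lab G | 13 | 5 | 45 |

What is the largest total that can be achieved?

5665

Meeting every minimum uses 15+5+10+15+15+5 = 65 k$, leaving 320.
Order the labs by papers per k$: Lab B 18 > Lab W 16 > Lab J 15 > Lab G 13 > Lab E 12 > Lab S 4.
Lab B takes 65 more to reach its cap of 80 → 255 left.
Lab W takes 75 more to reach its cap of 90 → 180 left.
Lab J takes 75 more to reach its cap of 80 → 105 left.
Lab G: +40 to 45 (cap) → 65 left.
Lab E: +65 (room for 70) → 80. Pool exhausted.
Total = 18×80 + 15×80 + 4×10 + 12×80 + 16×90 + 13×45 = 5665.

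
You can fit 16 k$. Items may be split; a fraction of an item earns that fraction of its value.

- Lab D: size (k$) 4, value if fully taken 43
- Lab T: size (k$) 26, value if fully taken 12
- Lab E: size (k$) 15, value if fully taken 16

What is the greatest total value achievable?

Rank by value-to-size ratio: Lab D 43/4≈10.8, Lab E 16/15≈1.07, Lab T 12/26≈0.462.
Take all of Lab D (4 k$, value 43) — 12 k$ left.
Only 12 k$ remain; take 12/15 of Lab E for value 16×12/15 = 12.8.
Total value = 55.8.

55.8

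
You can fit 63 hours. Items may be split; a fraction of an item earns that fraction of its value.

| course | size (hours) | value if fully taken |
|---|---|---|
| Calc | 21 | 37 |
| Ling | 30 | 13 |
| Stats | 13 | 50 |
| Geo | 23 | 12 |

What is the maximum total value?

Rank by value-to-size ratio: Stats 50/13≈3.85, Calc 37/21≈1.76, Geo 12/23≈0.522, Ling 13/30≈0.433.
Take all of Stats (13 hours, value 50) → 50 hours left.
All 21 hours of Calc fit (value 37) → 29 remain.
All 23 hours of Geo fit (value 12) → 6 remain.
Fill the last 6 hours with part of Ling: 6/30 of it earns 2.6.
Total value = 101.6.

101.6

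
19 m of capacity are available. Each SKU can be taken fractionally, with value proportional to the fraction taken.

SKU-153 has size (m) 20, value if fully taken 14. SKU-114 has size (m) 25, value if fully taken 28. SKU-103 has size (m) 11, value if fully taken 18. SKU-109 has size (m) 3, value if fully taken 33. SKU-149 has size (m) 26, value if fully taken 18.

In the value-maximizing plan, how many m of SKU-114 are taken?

Rank by value-to-size ratio: SKU-109 33/3≈11, SKU-103 18/11≈1.64, SKU-114 28/25≈1.12, SKU-153 14/20≈0.7, SKU-149 18/26≈0.692.
SKU-109: take in full, 3 m for value 33 — 16 left.
Take all of SKU-103 (11 m, value 18) — 5 m left.
Fill the last 5 m with part of SKU-114: 5/25 of it earns 5.6.

5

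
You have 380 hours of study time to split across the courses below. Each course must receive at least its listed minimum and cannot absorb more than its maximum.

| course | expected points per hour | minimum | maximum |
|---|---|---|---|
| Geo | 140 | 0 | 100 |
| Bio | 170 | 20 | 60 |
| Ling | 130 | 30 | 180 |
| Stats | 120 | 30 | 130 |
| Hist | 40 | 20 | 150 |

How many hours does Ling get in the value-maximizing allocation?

Meeting every minimum uses 0+20+30+30+20 = 100 hours, leaving 280.
Rank by expected points per hour: Bio 170 > Geo 140 > Ling 130 > Stats 120 > Hist 40.
Bio: +40 to 60 (cap) → 240 left.
Geo takes 100 more to reach its cap of 100 → 140 left.
Ling: +140 (room for 150) → 170. Pool exhausted.

170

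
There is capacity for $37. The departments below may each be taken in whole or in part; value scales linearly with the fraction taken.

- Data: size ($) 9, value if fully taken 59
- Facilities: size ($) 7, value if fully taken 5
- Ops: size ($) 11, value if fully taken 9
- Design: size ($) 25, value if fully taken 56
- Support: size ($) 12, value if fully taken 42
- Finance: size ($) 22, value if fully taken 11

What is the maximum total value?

Rank by value-to-size ratio: Data 59/9≈6.56, Support 42/12≈3.5, Design 56/25≈2.24, Ops 9/11≈0.818, Facilities 5/7≈0.714, Finance 11/22≈0.5.
All 9 $ of Data fit (value 59) → 28 remain.
Take all of Support (12 $, value 42) → 16 $ left.
16 $ left: a 16/25 share of Design gives 56×16/25 = 35.84.
Total value = 136.84.

136.84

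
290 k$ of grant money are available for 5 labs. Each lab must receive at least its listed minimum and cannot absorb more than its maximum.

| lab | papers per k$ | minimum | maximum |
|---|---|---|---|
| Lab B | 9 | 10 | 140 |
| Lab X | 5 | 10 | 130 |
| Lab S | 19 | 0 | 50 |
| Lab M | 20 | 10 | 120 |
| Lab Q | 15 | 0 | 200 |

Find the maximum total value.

Meeting every minimum uses 10+10+0+10+0 = 30 k$, leaving 260.
Rank by papers per k$: Lab M 20 > Lab S 19 > Lab Q 15 > Lab B 9 > Lab X 5.
Give Lab M 110 more to hit its cap of 120 — 150 left.
Lab S takes 50 more to reach its cap of 50 — 100 left.
Only 100 left; Lab Q takes them to reach 100.
Total = 9×10 + 5×10 + 19×50 + 20×120 + 15×100 = 4990.

4990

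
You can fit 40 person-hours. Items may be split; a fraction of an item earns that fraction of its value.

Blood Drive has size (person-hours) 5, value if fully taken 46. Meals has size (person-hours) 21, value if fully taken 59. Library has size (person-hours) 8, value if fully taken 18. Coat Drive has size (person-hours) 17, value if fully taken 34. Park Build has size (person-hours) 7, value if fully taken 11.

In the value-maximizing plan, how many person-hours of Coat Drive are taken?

Rank by value-to-size ratio: Blood Drive 46/5≈9.2, Meals 59/21≈2.81, Library 18/8≈2.25, Coat Drive 34/17≈2, Park Build 11/7≈1.57.
Take all of Blood Drive (5 person-hours, value 46) — 35 person-hours left.
Meals: take in full, 21 person-hours for value 59 — 14 left.
Take all of Library (8 person-hours, value 18) — 6 person-hours left.
Only 6 person-hours remain; take 6/17 of Coat Drive for value 34×6/17 = 12.

6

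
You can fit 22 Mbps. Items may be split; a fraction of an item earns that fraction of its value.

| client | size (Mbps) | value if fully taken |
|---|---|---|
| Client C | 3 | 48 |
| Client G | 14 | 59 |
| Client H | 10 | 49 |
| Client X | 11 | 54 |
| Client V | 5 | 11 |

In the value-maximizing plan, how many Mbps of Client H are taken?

8

Rank by value-to-size ratio: Client C 48/3≈16, Client X 54/11≈4.91, Client H 49/10≈4.9, Client G 59/14≈4.21, Client V 11/5≈2.2.
Take all of Client C (3 Mbps, value 48) → 19 Mbps left.
Take all of Client X (11 Mbps, value 54) → 8 Mbps left.
Only 8 Mbps remain; take 8/10 of Client H for value 49×8/10 = 39.2.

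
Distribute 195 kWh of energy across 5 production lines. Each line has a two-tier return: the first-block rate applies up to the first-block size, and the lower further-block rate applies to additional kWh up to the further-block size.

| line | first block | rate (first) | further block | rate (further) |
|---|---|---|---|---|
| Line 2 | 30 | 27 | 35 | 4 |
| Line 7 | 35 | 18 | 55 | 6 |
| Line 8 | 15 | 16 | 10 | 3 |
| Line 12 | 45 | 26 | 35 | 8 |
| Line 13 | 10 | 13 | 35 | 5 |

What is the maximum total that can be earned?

3410

Order all 10 blocks by rate: Line 2/T1 27 > Line 12/T1 26 > Line 7/T1 18 > Line 8/T1 16 > Line 13/T1 13 > Line 12/T2 8 > Line 7/T2 6 > Line 13/T2 5 > Line 2/T2 4 > Line 8/T2 3.
Line 2/T1 (27): +30 ; 165 left.
Line 12 T1 at 26: fill all 45 ; 120 left.
Fill Line 7 T1 block (35 at 18) ; 85 left.
Line 8 T1 at 16: fill all 15 ; 70 left.
Line 13 T1 at 13: fill all 10 ; 60 left.
Fill Line 12 T2 block (35 at 8) ; 25 left.
25 remain; put them into Line 7 T2 at 6.
Total = 27×30 + 26×45 + 18×35 + 16×15 + 13×10 + 8×35 + 6×25 = 3410.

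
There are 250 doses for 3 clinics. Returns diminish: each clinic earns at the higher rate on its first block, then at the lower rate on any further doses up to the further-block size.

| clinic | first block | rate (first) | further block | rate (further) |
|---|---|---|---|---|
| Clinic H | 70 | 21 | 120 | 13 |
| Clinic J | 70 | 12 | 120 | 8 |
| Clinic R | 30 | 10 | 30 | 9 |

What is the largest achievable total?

Treat each block as its own option and order by rate: Clinic H/first 21 > Clinic H/second 13 > Clinic J/first 12 > Clinic R/first 10 > Clinic R/second 9 > Clinic J/second 8.
Fill Clinic H first block (70 at 21) → 180 left.
Clinic H/second (13): +120 → 60 left.
Clinic J first at 12: only 60 left, fill 60.
Total = 21×70 + 13×120 + 12×60 = 3750.

3750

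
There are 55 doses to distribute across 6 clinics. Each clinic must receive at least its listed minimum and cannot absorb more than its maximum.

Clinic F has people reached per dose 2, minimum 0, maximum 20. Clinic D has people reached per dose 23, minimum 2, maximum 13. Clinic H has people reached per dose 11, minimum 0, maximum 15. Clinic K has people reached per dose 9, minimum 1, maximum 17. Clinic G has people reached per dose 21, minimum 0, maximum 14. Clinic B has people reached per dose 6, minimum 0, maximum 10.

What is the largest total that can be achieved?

Meeting every minimum uses 0+2+0+1+0+0 = 3 doses, leaving 52.
Order the clinics by people reached per dose: Clinic D 23 > Clinic G 21 > Clinic H 11 > Clinic K 9 > Clinic B 6 > Clinic F 2.
Clinic D: +11 to 13 (cap) — 41 left.
Clinic G: +14 to 14 (cap) — 27 left.
Clinic H: +15 to 15 (cap) — 12 left.
Clinic K: +12 (room for 16) → 13. Pool exhausted.
Total = 23×13 + 11×15 + 9×13 + 21×14 = 875.

875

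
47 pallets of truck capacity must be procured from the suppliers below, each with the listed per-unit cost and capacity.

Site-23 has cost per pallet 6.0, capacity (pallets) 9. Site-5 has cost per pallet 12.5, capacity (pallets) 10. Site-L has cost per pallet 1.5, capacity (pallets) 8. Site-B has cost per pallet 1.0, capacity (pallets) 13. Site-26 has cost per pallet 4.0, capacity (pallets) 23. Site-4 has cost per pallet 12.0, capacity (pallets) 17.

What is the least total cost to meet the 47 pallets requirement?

135

Fill from the cheapest supplier first.
Take 13 from Site-B at 1.0 — need 34 more.
Site-L (1.5): use full 8 — 26 pallets to go.
Site-26 at 4.0: take all 23 pallets — 3 still needed.
Site-23 (6.0): take the remaining 3 — done.
Site-4, Site-5: unused.
Cost = 13×1.0 + 8×1.5 + 23×4.0 + 3×6.0 = 135.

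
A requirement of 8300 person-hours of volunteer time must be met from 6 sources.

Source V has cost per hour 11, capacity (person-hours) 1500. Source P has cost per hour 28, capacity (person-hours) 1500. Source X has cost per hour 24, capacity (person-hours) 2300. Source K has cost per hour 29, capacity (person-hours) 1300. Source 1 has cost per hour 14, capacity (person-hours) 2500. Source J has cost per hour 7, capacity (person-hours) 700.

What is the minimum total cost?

Cheapest first:
Take 700 from Source J at 7 → need 7600 more.
Take 1500 from Source V at 11 → need 6100 more.
Source 1 at 14: take all 2500 person-hours → 3600 still needed.
Source X at 24: take all 2300 person-hours → 1300 still needed.
Source P (28): take the remaining 1300 → done.
Source K: unused.
Cost = 700×7 + 1500×11 + 2500×14 + 2300×24 + 1300×28 = 148000.

148000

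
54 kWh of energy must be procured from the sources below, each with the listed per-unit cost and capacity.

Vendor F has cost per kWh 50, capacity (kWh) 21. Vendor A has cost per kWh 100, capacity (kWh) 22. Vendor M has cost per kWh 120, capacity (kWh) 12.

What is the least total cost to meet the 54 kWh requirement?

Fill from the cheapest source first.
Vendor F at 50: take all 21 kWh — 33 still needed.
Vendor A (100): use full 22 — 11 kWh to go.
Vendor M (120): take the remaining 11 — done.
Cost = 21×50 + 22×100 + 11×120 = 4570.

4570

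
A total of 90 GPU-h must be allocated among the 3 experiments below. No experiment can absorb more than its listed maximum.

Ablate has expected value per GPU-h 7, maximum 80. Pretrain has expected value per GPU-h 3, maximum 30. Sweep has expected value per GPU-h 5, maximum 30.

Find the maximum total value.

610

Order the experiments by expected value per GPU-h: Ablate 7 > Sweep 5 > Pretrain 3.
Ablate: +80 to 80 (cap) — 10 left.
Sweep has room for 30 but only 10 remain, so it gets 10.
Total = 7×80 + 5×10 = 610.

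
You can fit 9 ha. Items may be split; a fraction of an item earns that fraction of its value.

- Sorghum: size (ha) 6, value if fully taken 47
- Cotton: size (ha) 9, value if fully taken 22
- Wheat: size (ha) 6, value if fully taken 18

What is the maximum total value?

56

Rank by value-to-size ratio: Sorghum 47/6≈7.83, Wheat 18/6≈3, Cotton 22/9≈2.44.
All 6 ha of Sorghum fit (value 47) → 3 remain.
Only 3 ha remain; take 3/6 of Wheat for value 18×3/6 = 9.
Total value = 56.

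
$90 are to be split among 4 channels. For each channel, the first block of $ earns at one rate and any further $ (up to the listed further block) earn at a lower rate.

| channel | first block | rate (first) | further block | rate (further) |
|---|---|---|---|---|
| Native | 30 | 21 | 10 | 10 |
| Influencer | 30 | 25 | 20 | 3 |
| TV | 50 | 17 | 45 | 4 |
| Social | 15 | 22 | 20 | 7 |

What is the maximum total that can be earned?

1965

Rank every tier by rate: Influencer/first 25 > Social/first 22 > Native/first 21 > TV/first 17 > Native/second 10 > Social/second 7 > TV/second 4 > Influencer/second 3.
Fill Influencer first block (30 at 25) → 60 left.
Social/first (22): +15 → 45 left.
Native/first (21): +30 → 15 left.
15 remain; put them into TV first at 17.
Total = 25×30 + 22×15 + 21×30 + 17×15 = 1965.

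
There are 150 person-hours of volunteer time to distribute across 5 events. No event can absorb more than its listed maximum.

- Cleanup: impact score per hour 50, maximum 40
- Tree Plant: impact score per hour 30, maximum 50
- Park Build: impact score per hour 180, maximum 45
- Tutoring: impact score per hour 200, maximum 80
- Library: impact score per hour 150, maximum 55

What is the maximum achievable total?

Highest impact score per hour first: Tutoring 200 > Park Build 180 > Library 150 > Cleanup 50 > Tree Plant 30.
Tutoring: +80 to 80 (cap) → 70 left.
Give Park Build 45 to hit its cap of 45 → 25 left.
Library: +25 (room for 55) → 25. Pool exhausted.
Total = 180×45 + 200×80 + 150×25 = 27850.

27850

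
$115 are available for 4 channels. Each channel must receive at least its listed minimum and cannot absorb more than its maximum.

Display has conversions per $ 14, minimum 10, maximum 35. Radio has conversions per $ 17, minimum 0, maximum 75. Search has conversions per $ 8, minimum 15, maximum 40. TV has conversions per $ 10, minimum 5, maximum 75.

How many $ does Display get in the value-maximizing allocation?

Meeting every minimum uses 10+0+15+5 = 30 $, leaving 85.
Order the channels by conversions per $: Radio 17 > Display 14 > TV 10 > Search 8.
Radio: +75 to 75 (cap) — 10 left.
Display has room for 25 more but only 10 remain, so it gets 20.

20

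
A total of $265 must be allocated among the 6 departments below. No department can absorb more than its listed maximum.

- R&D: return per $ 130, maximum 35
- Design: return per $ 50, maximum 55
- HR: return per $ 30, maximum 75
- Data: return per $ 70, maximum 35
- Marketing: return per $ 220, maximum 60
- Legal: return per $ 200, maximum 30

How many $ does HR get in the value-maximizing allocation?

50

Rank by return per $: Marketing 220 > Legal 200 > R&D 130 > Data 70 > Design 50 > HR 30.
Give Marketing 60 to hit its cap of 60 → 205 left.
Legal: +30 to 30 (cap) → 175 left.
R&D takes 35 to reach its cap of 35 → 140 left.
Data: +35 to 35 (cap) → 105 left.
Give Design 55 to hit its cap of 55 → 50 left.
HR: +50 (room for 75) → 50. Pool exhausted.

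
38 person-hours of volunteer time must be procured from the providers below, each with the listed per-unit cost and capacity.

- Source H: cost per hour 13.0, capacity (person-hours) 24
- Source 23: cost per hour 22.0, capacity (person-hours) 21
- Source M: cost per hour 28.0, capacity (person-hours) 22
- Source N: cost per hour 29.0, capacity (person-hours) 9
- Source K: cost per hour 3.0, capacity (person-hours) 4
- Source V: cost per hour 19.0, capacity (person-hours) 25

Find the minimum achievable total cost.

Use providers in increasing cost order.
Take 4 from Source K at 3.0 — need 34 more.
Take 24 from Source H at 13.0 — need 10 more.
Source V (19.0): take the remaining 10 — done.
Source 23, Source M, Source N: unused.
Cost = 4×3.0 + 24×13.0 + 10×19.0 = 514.

514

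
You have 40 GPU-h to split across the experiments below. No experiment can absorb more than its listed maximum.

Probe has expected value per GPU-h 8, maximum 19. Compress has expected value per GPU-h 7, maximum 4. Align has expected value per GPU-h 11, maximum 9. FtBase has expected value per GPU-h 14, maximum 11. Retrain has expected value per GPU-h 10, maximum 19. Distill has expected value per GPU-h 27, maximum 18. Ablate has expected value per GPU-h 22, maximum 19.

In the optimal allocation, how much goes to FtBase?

Rank by expected value per GPU-h: Distill 27 > Ablate 22 > FtBase 14 > Align 11 > Retrain 10 > Probe 8 > Compress 7.
Distill: +18 to 18 (cap) → 22 left.
Ablate: +19 to 19 (cap) → 3 left.
Only 3 left; FtBase takes them to reach 3.

3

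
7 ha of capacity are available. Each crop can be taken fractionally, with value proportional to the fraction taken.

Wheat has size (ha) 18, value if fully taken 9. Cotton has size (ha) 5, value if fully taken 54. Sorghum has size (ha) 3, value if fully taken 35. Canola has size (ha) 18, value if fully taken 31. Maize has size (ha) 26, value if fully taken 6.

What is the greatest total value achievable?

Sort by value density: Sorghum 35/3≈11.7, Cotton 54/5≈10.8, Canola 31/18≈1.72, Wheat 9/18≈0.5, Maize 6/26≈0.231.
Sorghum: take in full, 3 ha for value 35 → 4 left.
Only 4 ha remain; take 4/5 of Cotton for value 54×4/5 = 43.2.
Total value = 78.2.

78.2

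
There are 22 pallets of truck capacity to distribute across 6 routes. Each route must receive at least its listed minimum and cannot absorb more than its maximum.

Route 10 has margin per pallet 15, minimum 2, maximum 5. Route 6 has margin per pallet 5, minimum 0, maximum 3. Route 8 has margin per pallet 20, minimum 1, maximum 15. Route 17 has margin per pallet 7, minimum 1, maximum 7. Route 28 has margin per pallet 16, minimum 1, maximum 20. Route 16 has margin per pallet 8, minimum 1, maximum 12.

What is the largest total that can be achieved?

393

Meeting every minimum uses 2+0+1+1+1+1 = 6 pallets, leaving 16.
Rank by margin per pallet: Route 8 20 > Route 28 16 > Route 10 15 > Route 16 8 > Route 17 7 > Route 6 5.
Route 8 takes 14 more to reach its cap of 15 — 2 left.
Route 28: +2 (room for 19) → 3. Pool exhausted.
Total = 15×2 + 20×15 + 7×1 + 16×3 + 8×1 = 393.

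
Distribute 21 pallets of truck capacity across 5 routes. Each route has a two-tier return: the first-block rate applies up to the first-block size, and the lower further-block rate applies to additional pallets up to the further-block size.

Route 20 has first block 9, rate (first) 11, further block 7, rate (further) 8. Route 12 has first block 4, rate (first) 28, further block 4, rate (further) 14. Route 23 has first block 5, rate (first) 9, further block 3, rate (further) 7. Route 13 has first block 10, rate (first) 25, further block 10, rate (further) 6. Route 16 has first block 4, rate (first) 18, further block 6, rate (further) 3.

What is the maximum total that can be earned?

Rank every tier by rate: Route 12/first 28 > Route 13/first 25 > Route 16/first 18 > Route 12/second 14 > Route 20/first 11 > Route 23/first 9 > Route 20/second 8 > Route 23/second 7 > Route 13/second 6 > Route 16/second 3.
Fill Route 12 first block (4 at 28) → 17 left.
Route 13/first (25): +10 → 7 left.
Route 16 first at 18: fill all 4 → 3 left.
Route 12 second at 14: only 3 left, fill 3.
Total = 28×4 + 25×10 + 18×4 + 14×3 = 476.

476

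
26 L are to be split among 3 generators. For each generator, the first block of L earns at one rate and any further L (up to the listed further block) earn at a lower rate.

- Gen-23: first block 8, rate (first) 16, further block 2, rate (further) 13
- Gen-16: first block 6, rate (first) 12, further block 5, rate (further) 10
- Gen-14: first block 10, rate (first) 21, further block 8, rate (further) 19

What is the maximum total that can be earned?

Order all 6 blocks by rate: Gen-14/T1 21 > Gen-14/T2 19 > Gen-23/T1 16 > Gen-23/T2 13 > Gen-16/T1 12 > Gen-16/T2 10.
Fill Gen-14 T1 block (10 at 21) — 16 left.
Gen-14 T2 at 19: fill all 8 — 8 left.
Gen-23/T1 (16): +8 — 0 left.
Total = 21×10 + 19×8 + 16×8 = 490.

490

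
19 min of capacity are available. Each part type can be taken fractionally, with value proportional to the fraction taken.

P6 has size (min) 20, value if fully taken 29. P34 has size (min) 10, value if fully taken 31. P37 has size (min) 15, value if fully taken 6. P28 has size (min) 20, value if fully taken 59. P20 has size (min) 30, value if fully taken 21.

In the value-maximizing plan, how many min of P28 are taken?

9

Best value per unit of size first: P34 31/10≈3.1, P28 59/20≈2.95, P6 29/20≈1.45, P20 21/30≈0.7, P37 6/15≈0.4.
P34: take in full, 10 min for value 31 — 9 left.
Fill the last 9 min with part of P28: 9/20 of it earns 26.55.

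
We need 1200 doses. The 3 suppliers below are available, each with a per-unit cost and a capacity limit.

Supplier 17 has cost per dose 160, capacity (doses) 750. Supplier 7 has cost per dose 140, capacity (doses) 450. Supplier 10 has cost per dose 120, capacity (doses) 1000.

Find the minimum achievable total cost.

148000

Fill from the cheapest supplier first.
Supplier 10 at 120: take all 1000 doses ; 200 still needed.
Supplier 7 (140): take the remaining 200 ; done.
Supplier 17: unused.
Cost = 1000×120 + 200×140 = 148000.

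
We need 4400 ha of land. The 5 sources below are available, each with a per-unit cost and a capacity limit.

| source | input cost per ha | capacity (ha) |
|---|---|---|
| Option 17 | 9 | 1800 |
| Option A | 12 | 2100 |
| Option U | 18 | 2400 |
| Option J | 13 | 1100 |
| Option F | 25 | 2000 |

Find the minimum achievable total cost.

47900

Fill from the cheapest source first.
Take 1800 from Option 17 at 9 — need 2600 more.
Option A at 12: take all 2100 ha — 500 still needed.
Option J (13): take the remaining 500 — done.
Option U, Option F: unused.
Cost = 1800×9 + 2100×12 + 500×13 = 47900.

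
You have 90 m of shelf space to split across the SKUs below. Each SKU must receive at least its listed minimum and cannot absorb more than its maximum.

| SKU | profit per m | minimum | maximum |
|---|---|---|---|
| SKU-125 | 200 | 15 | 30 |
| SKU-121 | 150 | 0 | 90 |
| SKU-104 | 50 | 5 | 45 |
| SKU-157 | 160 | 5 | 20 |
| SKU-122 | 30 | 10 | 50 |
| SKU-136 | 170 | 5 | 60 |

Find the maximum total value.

14150

Meeting every minimum uses 15+0+5+5+10+5 = 40 m, leaving 50.
Rank by profit per m: SKU-125 200 > SKU-136 170 > SKU-157 160 > SKU-121 150 > SKU-104 50 > SKU-122 30.
SKU-125: +15 to 30 (cap) → 35 left.
SKU-136 has room for 55 more but only 35 remain, so it gets 40.
Total = 200×30 + 50×5 + 160×5 + 30×10 + 170×40 = 14150.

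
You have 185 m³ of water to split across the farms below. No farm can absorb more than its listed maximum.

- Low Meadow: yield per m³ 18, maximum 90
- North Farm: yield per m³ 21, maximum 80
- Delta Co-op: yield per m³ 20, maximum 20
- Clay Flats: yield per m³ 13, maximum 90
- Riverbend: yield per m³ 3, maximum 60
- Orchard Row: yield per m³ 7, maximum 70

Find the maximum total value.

3610

Rank by yield per m³: North Farm 21 > Delta Co-op 20 > Low Meadow 18 > Clay Flats 13 > Orchard Row 7 > Riverbend 3.
North Farm: +80 to 80 (cap) — 105 left.
Delta Co-op takes 20 to reach its cap of 20 — 85 left.
Low Meadow: +85 (room for 90) → 85. Pool exhausted.
Total = 18×85 + 21×80 + 20×20 = 3610.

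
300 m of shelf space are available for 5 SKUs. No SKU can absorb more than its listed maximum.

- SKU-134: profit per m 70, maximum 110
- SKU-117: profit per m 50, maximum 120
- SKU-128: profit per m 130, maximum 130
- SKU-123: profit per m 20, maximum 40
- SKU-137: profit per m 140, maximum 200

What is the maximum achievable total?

Highest profit per m first: SKU-137 140 > SKU-128 130 > SKU-134 70 > SKU-117 50 > SKU-123 20.
SKU-137 takes 200 to reach its cap of 200 → 100 left.
Only 100 left; SKU-128 takes them to reach 100.
Total = 130×100 + 140×200 = 41000.

41000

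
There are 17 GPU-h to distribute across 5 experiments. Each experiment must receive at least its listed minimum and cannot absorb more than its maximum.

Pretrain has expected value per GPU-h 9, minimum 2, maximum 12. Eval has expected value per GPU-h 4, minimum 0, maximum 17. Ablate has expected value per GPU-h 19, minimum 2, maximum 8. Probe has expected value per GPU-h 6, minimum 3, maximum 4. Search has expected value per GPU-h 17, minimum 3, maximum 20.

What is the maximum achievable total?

Meeting every minimum uses 2+0+2+3+3 = 10 GPU-h, leaving 7.
Order the experiments by expected value per GPU-h: Ablate 19 > Search 17 > Pretrain 9 > Probe 6 > Eval 4.
Ablate takes 6 more to reach its cap of 8 — 1 left.
Search: +1 (room for 17) → 4. Pool exhausted.
Total = 9×2 + 19×8 + 6×3 + 17×4 = 256.

256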